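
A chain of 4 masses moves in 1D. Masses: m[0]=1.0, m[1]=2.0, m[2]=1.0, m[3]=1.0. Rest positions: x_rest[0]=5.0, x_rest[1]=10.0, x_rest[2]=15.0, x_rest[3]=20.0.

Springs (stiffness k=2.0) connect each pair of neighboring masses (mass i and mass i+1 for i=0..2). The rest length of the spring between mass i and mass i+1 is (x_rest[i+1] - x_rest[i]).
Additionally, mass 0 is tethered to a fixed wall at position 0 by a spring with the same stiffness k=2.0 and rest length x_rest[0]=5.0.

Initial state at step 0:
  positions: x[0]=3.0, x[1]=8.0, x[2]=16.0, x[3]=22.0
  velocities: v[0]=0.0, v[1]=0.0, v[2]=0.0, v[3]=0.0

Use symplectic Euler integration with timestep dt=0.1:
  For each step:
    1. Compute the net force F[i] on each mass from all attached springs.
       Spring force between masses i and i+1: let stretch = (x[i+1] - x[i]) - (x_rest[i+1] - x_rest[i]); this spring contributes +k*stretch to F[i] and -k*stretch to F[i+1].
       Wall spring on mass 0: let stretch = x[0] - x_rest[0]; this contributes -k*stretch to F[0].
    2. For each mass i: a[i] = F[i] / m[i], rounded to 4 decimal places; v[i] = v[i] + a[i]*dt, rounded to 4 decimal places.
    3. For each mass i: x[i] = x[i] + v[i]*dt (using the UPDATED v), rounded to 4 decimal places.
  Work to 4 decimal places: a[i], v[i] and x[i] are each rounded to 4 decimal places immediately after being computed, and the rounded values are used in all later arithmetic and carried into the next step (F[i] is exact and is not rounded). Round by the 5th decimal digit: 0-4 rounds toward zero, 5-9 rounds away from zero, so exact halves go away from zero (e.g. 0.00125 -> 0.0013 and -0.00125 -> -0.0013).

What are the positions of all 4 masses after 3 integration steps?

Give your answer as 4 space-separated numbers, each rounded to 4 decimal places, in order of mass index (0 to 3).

Answer: 3.2350 8.1770 15.7689 21.8780

Derivation:
Step 0: x=[3.0000 8.0000 16.0000 22.0000] v=[0.0000 0.0000 0.0000 0.0000]
Step 1: x=[3.0400 8.0300 15.9600 21.9800] v=[0.4000 0.3000 -0.4000 -0.2000]
Step 2: x=[3.1190 8.0894 15.8818 21.9396] v=[0.7900 0.5940 -0.7820 -0.4040]
Step 3: x=[3.2350 8.1770 15.7689 21.8780] v=[1.1603 0.8762 -1.1289 -0.6156]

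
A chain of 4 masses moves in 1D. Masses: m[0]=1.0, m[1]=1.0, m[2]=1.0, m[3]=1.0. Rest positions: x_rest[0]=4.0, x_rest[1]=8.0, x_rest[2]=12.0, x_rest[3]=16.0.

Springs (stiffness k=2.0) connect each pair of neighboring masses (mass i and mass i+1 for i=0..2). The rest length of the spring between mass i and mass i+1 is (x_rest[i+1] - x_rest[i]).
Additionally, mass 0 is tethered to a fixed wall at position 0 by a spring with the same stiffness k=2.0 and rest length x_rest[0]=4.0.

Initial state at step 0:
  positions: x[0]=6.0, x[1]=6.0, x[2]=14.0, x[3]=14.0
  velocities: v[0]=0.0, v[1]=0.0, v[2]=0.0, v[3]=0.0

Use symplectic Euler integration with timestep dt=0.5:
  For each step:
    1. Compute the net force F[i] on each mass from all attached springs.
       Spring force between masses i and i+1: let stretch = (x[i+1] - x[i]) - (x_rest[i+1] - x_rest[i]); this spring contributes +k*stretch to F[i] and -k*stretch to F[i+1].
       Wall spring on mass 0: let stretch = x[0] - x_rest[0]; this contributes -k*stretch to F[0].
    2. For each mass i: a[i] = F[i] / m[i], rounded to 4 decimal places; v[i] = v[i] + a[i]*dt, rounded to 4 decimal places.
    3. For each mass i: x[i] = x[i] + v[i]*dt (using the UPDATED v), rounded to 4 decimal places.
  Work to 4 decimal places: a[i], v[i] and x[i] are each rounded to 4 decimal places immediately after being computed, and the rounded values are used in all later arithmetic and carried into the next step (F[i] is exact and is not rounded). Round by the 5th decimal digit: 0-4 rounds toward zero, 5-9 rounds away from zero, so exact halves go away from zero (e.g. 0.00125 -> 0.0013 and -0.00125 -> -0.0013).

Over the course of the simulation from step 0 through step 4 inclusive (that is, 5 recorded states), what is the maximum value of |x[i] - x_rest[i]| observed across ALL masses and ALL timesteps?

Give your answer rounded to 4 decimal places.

Step 0: x=[6.0000 6.0000 14.0000 14.0000] v=[0.0000 0.0000 0.0000 0.0000]
Step 1: x=[3.0000 10.0000 10.0000 16.0000] v=[-6.0000 8.0000 -8.0000 4.0000]
Step 2: x=[2.0000 10.5000 9.0000 17.0000] v=[-2.0000 1.0000 -2.0000 2.0000]
Step 3: x=[4.2500 6.0000 12.7500 16.0000] v=[4.5000 -9.0000 7.5000 -2.0000]
Step 4: x=[5.2500 4.0000 14.7500 15.3750] v=[2.0000 -4.0000 4.0000 -1.2500]
Max displacement = 4.0000

Answer: 4.0000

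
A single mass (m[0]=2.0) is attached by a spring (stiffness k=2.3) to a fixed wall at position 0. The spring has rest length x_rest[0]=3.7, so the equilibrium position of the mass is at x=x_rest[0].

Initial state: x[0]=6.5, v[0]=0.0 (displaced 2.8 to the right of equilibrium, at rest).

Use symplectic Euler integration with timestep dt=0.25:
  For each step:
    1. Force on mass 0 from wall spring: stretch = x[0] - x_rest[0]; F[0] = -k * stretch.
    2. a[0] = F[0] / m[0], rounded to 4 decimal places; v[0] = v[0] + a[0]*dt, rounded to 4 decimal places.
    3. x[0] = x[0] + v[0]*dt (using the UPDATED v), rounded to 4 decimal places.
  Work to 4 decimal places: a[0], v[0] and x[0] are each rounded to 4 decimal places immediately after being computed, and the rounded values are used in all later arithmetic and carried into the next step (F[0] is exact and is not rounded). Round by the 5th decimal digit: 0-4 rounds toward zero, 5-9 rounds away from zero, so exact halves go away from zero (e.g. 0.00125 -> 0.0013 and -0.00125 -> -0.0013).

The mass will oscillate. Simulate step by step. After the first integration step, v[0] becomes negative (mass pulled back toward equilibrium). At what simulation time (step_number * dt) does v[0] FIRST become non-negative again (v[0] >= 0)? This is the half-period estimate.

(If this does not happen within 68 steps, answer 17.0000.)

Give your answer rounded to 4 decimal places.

Step 0: x=[6.5000] v=[0.0000]
Step 1: x=[6.2988] v=[-0.8050]
Step 2: x=[5.9108] v=[-1.5522]
Step 3: x=[5.3639] v=[-2.1878]
Step 4: x=[4.6974] v=[-2.6662]
Step 5: x=[3.9592] v=[-2.9530]
Step 6: x=[3.2023] v=[-3.0275]
Step 7: x=[2.4812] v=[-2.8844]
Step 8: x=[1.8477] v=[-2.5340]
Step 9: x=[1.3473] v=[-2.0015]
Step 10: x=[1.0160] v=[-1.3251]
Step 11: x=[0.8776] v=[-0.5535]
Step 12: x=[0.9421] v=[0.2580]
First v>=0 after going negative at step 12, time=3.0000

Answer: 3.0000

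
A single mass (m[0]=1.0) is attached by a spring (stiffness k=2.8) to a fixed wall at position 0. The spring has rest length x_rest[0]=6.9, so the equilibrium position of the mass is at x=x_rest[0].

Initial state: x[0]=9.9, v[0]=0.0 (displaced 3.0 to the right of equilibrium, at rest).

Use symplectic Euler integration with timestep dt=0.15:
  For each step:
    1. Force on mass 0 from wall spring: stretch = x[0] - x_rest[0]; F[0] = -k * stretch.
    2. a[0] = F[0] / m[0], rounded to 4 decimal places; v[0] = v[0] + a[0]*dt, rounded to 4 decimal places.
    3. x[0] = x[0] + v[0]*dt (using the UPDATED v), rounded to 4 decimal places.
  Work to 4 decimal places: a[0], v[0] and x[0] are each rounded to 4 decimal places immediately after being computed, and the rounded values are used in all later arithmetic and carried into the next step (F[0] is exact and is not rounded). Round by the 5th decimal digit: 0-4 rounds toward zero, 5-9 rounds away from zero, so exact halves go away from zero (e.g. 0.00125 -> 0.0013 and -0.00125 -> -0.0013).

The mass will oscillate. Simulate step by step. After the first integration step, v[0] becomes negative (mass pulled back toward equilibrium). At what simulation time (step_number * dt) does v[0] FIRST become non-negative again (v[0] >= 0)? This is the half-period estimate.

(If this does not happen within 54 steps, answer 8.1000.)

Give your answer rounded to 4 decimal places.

Step 0: x=[9.9000] v=[0.0000]
Step 1: x=[9.7110] v=[-1.2600]
Step 2: x=[9.3449] v=[-2.4406]
Step 3: x=[8.8248] v=[-3.4675]
Step 4: x=[8.1834] v=[-4.2759]
Step 5: x=[7.4612] v=[-4.8149]
Step 6: x=[6.7036] v=[-5.0506]
Step 7: x=[5.9584] v=[-4.9681]
Step 8: x=[5.2725] v=[-4.5726]
Step 9: x=[4.6891] v=[-3.8891]
Step 10: x=[4.2450] v=[-2.9605]
Step 11: x=[3.9682] v=[-1.8454]
Step 12: x=[3.8761] v=[-0.6141]
Step 13: x=[3.9745] v=[0.6559]
First v>=0 after going negative at step 13, time=1.9500

Answer: 1.9500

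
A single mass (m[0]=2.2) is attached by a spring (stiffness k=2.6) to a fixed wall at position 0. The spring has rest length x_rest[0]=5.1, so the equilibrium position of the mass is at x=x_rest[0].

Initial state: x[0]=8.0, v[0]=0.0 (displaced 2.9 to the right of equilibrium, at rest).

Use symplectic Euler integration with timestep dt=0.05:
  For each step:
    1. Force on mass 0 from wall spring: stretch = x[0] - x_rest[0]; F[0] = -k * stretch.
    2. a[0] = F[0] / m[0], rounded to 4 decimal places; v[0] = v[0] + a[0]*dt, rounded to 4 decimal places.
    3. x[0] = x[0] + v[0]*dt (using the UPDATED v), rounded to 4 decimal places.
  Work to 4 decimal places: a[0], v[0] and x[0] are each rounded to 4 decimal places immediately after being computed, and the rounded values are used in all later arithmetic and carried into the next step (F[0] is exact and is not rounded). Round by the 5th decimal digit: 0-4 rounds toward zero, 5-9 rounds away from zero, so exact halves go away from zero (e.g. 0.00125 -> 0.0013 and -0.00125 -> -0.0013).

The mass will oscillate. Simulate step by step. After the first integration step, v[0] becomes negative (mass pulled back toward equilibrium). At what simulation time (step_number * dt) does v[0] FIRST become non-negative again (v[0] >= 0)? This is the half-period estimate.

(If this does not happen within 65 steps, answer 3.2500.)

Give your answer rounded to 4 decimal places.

Answer: 2.9000

Derivation:
Step 0: x=[8.0000] v=[0.0000]
Step 1: x=[7.9914] v=[-0.1714]
Step 2: x=[7.9743] v=[-0.3423]
Step 3: x=[7.9487] v=[-0.5121]
Step 4: x=[7.9147] v=[-0.6804]
Step 5: x=[7.8724] v=[-0.8467]
Step 6: x=[7.8219] v=[-1.0105]
Step 7: x=[7.7633] v=[-1.1713]
Step 8: x=[7.6969] v=[-1.3287]
Step 9: x=[7.6228] v=[-1.4822]
Step 10: x=[7.5412] v=[-1.6313]
Step 11: x=[7.4524] v=[-1.7756]
Step 12: x=[7.3567] v=[-1.9146]
Step 13: x=[7.2543] v=[-2.0480]
Step 14: x=[7.1455] v=[-2.1753]
Step 15: x=[7.0307] v=[-2.2962]
Step 16: x=[6.9102] v=[-2.4103]
Step 17: x=[6.7843] v=[-2.5173]
Step 18: x=[6.6535] v=[-2.6168]
Step 19: x=[6.5181] v=[-2.7086]
Step 20: x=[6.3785] v=[-2.7924]
Step 21: x=[6.2351] v=[-2.8680]
Step 22: x=[6.0883] v=[-2.9351]
Step 23: x=[5.9386] v=[-2.9935]
Step 24: x=[5.7864] v=[-3.0431]
Step 25: x=[5.6322] v=[-3.0837]
Step 26: x=[5.4764] v=[-3.1152]
Step 27: x=[5.3195] v=[-3.1374]
Step 28: x=[5.1620] v=[-3.1504]
Step 29: x=[5.0043] v=[-3.1541]
Step 30: x=[4.8469] v=[-3.1484]
Step 31: x=[4.6902] v=[-3.1334]
Step 32: x=[4.5347] v=[-3.1092]
Step 33: x=[4.3809] v=[-3.0758]
Step 34: x=[4.2292] v=[-3.0333]
Step 35: x=[4.0801] v=[-2.9818]
Step 36: x=[3.9340] v=[-2.9215]
Step 37: x=[3.7914] v=[-2.8526]
Step 38: x=[3.6526] v=[-2.7753]
Step 39: x=[3.5181] v=[-2.6898]
Step 40: x=[3.3883] v=[-2.5963]
Step 41: x=[3.2635] v=[-2.4952]
Step 42: x=[3.1442] v=[-2.3867]
Step 43: x=[3.0306] v=[-2.2711]
Step 44: x=[2.9232] v=[-2.1488]
Step 45: x=[2.8222] v=[-2.0202]
Step 46: x=[2.7279] v=[-1.8856]
Step 47: x=[2.6406] v=[-1.7454]
Step 48: x=[2.5606] v=[-1.6001]
Step 49: x=[2.4881] v=[-1.4500]
Step 50: x=[2.4233] v=[-1.2957]
Step 51: x=[2.3664] v=[-1.1375]
Step 52: x=[2.3176] v=[-0.9760]
Step 53: x=[2.2770] v=[-0.8116]
Step 54: x=[2.2448] v=[-0.6448]
Step 55: x=[2.2210] v=[-0.4761]
Step 56: x=[2.2057] v=[-0.3060]
Step 57: x=[2.1990] v=[-0.1350]
Step 58: x=[2.2008] v=[0.0364]
First v>=0 after going negative at step 58, time=2.9000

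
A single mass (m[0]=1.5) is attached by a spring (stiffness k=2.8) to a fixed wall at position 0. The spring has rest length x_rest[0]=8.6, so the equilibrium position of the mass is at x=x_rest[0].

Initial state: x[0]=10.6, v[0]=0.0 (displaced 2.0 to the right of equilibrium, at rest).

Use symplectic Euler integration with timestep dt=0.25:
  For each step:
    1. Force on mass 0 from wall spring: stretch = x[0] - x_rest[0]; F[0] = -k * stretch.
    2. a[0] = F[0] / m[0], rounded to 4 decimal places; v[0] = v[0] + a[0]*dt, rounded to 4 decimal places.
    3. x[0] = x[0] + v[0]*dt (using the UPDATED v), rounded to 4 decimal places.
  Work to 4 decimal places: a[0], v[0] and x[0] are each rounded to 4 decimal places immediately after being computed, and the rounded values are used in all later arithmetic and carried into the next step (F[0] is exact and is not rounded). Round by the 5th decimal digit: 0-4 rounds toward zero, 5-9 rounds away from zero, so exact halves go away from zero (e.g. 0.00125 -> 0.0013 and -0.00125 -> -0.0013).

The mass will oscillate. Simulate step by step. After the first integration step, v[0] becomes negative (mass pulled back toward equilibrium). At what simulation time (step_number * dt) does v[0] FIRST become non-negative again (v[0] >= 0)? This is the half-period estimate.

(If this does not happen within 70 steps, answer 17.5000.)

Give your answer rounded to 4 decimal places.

Answer: 2.5000

Derivation:
Step 0: x=[10.6000] v=[0.0000]
Step 1: x=[10.3667] v=[-0.9333]
Step 2: x=[9.9273] v=[-1.7578]
Step 3: x=[9.3330] v=[-2.3772]
Step 4: x=[8.6532] v=[-2.7193]
Step 5: x=[7.9672] v=[-2.7441]
Step 6: x=[7.3550] v=[-2.4488]
Step 7: x=[6.8881] v=[-1.8678]
Step 8: x=[6.6209] v=[-1.0689]
Step 9: x=[6.5846] v=[-0.1453]
Step 10: x=[6.7834] v=[0.7952]
First v>=0 after going negative at step 10, time=2.5000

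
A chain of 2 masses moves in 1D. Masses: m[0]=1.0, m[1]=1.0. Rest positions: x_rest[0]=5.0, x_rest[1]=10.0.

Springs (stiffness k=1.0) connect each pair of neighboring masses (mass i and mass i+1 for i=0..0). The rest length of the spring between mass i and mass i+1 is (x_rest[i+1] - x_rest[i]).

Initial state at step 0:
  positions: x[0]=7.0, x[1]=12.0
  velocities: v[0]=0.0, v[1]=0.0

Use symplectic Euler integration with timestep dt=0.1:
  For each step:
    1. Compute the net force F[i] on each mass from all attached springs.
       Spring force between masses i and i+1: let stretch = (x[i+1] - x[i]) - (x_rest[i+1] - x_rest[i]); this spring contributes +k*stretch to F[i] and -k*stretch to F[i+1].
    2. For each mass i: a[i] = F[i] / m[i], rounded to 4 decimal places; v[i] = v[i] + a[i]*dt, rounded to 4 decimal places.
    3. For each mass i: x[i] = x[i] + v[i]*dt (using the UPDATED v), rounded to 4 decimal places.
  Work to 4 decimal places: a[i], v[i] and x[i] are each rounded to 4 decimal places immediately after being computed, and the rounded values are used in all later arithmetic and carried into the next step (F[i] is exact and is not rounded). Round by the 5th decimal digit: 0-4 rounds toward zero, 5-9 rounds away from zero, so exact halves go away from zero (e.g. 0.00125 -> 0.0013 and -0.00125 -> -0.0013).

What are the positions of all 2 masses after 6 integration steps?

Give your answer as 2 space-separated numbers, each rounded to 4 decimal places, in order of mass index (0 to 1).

Answer: 7.0000 12.0000

Derivation:
Step 0: x=[7.0000 12.0000] v=[0.0000 0.0000]
Step 1: x=[7.0000 12.0000] v=[0.0000 0.0000]
Step 2: x=[7.0000 12.0000] v=[0.0000 0.0000]
Step 3: x=[7.0000 12.0000] v=[0.0000 0.0000]
Step 4: x=[7.0000 12.0000] v=[0.0000 0.0000]
Step 5: x=[7.0000 12.0000] v=[0.0000 0.0000]
Step 6: x=[7.0000 12.0000] v=[0.0000 0.0000]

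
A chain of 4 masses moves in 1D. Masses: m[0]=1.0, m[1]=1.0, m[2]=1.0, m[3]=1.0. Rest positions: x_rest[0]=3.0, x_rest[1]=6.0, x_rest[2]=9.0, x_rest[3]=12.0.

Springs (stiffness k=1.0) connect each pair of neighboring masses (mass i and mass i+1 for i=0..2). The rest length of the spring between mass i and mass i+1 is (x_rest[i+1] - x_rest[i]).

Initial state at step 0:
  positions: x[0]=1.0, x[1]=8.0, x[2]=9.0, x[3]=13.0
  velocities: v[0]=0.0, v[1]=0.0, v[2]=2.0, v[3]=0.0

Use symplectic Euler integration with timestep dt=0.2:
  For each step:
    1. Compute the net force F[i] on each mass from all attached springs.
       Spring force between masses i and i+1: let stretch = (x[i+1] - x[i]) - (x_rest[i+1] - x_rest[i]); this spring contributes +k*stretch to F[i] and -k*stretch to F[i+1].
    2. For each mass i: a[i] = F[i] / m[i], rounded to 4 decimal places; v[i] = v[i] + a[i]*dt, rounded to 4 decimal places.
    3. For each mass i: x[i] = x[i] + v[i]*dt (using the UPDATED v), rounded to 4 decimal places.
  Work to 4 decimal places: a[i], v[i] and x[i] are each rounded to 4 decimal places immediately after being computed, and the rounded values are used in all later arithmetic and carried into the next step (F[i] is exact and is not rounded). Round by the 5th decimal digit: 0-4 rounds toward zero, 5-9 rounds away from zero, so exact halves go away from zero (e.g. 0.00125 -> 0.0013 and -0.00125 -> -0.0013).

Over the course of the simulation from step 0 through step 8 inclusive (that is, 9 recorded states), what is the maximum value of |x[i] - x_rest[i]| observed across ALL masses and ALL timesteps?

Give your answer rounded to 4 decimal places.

Step 0: x=[1.0000 8.0000 9.0000 13.0000] v=[0.0000 0.0000 2.0000 0.0000]
Step 1: x=[1.1600 7.7600 9.5200 12.9600] v=[0.8000 -1.2000 2.6000 -0.2000]
Step 2: x=[1.4640 7.3264 10.1072 12.9024] v=[1.5200 -2.1680 2.9360 -0.2880]
Step 3: x=[1.8825 6.7695 10.6950 12.8530] v=[2.0925 -2.7843 2.9389 -0.2470]
Step 4: x=[2.3765 6.1742 11.2121 12.8373] v=[2.4699 -2.9766 2.5854 -0.0786]
Step 5: x=[2.9024 5.6285 11.5927 12.8766] v=[2.6294 -2.7286 1.9029 0.1964]
Step 6: x=[3.4173 5.2123 11.7861 12.9845] v=[2.5746 -2.0810 0.9668 0.5396]
Step 7: x=[3.8840 4.9873 11.7644 13.1645] v=[2.3336 -1.1252 -0.1083 0.8999]
Step 8: x=[4.2749 4.9892 11.5277 13.4085] v=[1.9543 0.0096 -1.1837 1.2199]
Max displacement = 2.7861

Answer: 2.7861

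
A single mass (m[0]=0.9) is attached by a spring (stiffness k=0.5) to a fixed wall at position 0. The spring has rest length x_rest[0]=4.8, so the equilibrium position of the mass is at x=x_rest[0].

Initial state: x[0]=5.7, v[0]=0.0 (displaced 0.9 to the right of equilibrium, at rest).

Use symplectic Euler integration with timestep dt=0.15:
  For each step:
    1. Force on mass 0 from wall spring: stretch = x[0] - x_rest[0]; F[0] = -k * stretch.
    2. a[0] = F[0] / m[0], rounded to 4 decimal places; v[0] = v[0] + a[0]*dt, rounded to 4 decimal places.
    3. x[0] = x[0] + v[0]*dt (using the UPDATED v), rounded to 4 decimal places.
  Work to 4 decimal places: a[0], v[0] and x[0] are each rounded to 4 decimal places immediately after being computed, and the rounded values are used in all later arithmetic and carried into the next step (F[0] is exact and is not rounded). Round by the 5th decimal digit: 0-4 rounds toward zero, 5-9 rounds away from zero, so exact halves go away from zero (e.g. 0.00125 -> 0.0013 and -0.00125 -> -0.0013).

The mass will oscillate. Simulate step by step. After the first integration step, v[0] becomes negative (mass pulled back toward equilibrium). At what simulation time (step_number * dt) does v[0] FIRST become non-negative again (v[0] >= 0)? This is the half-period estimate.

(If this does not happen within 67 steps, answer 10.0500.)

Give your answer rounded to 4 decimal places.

Answer: 4.3500

Derivation:
Step 0: x=[5.7000] v=[0.0000]
Step 1: x=[5.6888] v=[-0.0750]
Step 2: x=[5.6664] v=[-0.1491]
Step 3: x=[5.6332] v=[-0.2213]
Step 4: x=[5.5896] v=[-0.2907]
Step 5: x=[5.5361] v=[-0.3565]
Step 6: x=[5.4734] v=[-0.4178]
Step 7: x=[5.4023] v=[-0.4739]
Step 8: x=[5.3237] v=[-0.5241]
Step 9: x=[5.2385] v=[-0.5677]
Step 10: x=[5.1479] v=[-0.6042]
Step 11: x=[5.0529] v=[-0.6332]
Step 12: x=[4.9548] v=[-0.6543]
Step 13: x=[4.8547] v=[-0.6672]
Step 14: x=[4.7539] v=[-0.6718]
Step 15: x=[4.6537] v=[-0.6680]
Step 16: x=[4.5553] v=[-0.6558]
Step 17: x=[4.4600] v=[-0.6354]
Step 18: x=[4.3689] v=[-0.6071]
Step 19: x=[4.2832] v=[-0.5712]
Step 20: x=[4.2040] v=[-0.5281]
Step 21: x=[4.1322] v=[-0.4784]
Step 22: x=[4.0688] v=[-0.4228]
Step 23: x=[4.0145] v=[-0.3619]
Step 24: x=[3.9700] v=[-0.2964]
Step 25: x=[3.9359] v=[-0.2272]
Step 26: x=[3.9126] v=[-0.1552]
Step 27: x=[3.9004] v=[-0.0813]
Step 28: x=[3.8995] v=[-0.0063]
Step 29: x=[3.9098] v=[0.0687]
First v>=0 after going negative at step 29, time=4.3500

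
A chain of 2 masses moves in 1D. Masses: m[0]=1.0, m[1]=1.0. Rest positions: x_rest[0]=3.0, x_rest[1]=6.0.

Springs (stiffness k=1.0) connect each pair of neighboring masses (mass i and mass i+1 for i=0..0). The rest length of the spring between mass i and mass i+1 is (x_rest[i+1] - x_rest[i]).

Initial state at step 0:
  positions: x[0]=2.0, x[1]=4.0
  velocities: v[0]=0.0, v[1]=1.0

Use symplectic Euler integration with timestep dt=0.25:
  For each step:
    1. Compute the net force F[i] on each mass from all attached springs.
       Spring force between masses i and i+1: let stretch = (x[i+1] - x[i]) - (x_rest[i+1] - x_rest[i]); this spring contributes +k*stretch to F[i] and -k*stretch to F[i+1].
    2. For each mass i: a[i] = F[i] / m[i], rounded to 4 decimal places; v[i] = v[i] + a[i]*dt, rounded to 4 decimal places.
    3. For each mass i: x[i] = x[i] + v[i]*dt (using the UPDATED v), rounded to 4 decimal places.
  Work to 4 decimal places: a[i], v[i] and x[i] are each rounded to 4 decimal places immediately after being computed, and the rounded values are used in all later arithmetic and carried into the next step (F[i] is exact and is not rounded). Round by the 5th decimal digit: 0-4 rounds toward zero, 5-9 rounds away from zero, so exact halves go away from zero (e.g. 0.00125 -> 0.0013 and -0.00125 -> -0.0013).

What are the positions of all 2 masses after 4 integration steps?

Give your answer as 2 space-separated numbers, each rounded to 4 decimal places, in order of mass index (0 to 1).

Step 0: x=[2.0000 4.0000] v=[0.0000 1.0000]
Step 1: x=[1.9375 4.3125] v=[-0.2500 1.2500]
Step 2: x=[1.8359 4.6641] v=[-0.4063 1.4063]
Step 3: x=[1.7236 5.0264] v=[-0.4493 1.4493]
Step 4: x=[1.6302 5.3698] v=[-0.3736 1.3736]

Answer: 1.6302 5.3698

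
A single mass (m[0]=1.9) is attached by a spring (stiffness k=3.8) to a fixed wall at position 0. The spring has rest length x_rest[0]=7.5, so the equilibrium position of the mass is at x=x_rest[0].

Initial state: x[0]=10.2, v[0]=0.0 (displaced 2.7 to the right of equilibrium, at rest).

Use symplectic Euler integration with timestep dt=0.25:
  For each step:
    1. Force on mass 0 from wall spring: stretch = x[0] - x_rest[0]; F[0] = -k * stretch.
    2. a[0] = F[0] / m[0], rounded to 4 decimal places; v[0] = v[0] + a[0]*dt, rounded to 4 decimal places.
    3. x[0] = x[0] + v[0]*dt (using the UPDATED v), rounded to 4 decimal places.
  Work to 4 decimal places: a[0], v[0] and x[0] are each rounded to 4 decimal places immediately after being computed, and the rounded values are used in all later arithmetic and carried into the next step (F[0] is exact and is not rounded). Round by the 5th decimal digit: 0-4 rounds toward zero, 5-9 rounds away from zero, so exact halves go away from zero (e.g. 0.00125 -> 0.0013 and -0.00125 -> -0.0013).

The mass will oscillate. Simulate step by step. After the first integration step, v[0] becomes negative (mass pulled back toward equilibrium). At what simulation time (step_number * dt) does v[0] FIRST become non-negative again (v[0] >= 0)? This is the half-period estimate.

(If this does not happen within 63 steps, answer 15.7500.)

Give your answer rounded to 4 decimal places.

Step 0: x=[10.2000] v=[0.0000]
Step 1: x=[9.8625] v=[-1.3500]
Step 2: x=[9.2297] v=[-2.5313]
Step 3: x=[8.3807] v=[-3.3962]
Step 4: x=[7.4216] v=[-3.8366]
Step 5: x=[6.4723] v=[-3.7974]
Step 6: x=[5.6514] v=[-3.2836]
Step 7: x=[5.0616] v=[-2.3593]
Step 8: x=[4.7766] v=[-1.1401]
Step 9: x=[4.8320] v=[0.2216]
First v>=0 after going negative at step 9, time=2.2500

Answer: 2.2500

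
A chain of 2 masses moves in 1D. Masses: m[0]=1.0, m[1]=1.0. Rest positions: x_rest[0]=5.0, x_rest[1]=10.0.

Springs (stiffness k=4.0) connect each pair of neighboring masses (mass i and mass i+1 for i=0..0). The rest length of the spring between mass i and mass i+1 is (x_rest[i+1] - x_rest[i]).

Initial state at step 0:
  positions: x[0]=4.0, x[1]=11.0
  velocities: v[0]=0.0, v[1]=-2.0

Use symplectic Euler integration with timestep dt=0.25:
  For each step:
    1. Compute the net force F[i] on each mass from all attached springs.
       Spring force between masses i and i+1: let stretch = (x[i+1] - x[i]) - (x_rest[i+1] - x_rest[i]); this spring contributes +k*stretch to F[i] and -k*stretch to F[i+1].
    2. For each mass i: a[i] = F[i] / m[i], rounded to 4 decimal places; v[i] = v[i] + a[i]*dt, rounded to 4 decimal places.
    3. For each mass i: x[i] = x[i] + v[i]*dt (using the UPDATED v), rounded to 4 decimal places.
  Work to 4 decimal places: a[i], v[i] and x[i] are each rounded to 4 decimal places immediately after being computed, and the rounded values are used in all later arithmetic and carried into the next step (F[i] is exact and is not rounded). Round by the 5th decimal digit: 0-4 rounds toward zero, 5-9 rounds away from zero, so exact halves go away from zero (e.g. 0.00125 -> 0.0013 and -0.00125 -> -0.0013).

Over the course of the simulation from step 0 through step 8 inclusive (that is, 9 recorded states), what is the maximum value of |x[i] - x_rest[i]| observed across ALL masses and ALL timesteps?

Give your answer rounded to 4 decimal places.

Answer: 3.2401

Derivation:
Step 0: x=[4.0000 11.0000] v=[0.0000 -2.0000]
Step 1: x=[4.5000 10.0000] v=[2.0000 -4.0000]
Step 2: x=[5.1250 8.8750] v=[2.5000 -4.5000]
Step 3: x=[5.4375 8.0625] v=[1.2500 -3.2500]
Step 4: x=[5.1563 7.8438] v=[-1.1250 -0.8750]
Step 5: x=[4.2969 8.2032] v=[-3.4375 1.4375]
Step 6: x=[3.1641 8.8360] v=[-4.5312 2.5312]
Step 7: x=[2.1993 9.3008] v=[-3.8593 1.8593]
Step 8: x=[1.7599 9.2403] v=[-1.7578 -0.2422]
Max displacement = 3.2401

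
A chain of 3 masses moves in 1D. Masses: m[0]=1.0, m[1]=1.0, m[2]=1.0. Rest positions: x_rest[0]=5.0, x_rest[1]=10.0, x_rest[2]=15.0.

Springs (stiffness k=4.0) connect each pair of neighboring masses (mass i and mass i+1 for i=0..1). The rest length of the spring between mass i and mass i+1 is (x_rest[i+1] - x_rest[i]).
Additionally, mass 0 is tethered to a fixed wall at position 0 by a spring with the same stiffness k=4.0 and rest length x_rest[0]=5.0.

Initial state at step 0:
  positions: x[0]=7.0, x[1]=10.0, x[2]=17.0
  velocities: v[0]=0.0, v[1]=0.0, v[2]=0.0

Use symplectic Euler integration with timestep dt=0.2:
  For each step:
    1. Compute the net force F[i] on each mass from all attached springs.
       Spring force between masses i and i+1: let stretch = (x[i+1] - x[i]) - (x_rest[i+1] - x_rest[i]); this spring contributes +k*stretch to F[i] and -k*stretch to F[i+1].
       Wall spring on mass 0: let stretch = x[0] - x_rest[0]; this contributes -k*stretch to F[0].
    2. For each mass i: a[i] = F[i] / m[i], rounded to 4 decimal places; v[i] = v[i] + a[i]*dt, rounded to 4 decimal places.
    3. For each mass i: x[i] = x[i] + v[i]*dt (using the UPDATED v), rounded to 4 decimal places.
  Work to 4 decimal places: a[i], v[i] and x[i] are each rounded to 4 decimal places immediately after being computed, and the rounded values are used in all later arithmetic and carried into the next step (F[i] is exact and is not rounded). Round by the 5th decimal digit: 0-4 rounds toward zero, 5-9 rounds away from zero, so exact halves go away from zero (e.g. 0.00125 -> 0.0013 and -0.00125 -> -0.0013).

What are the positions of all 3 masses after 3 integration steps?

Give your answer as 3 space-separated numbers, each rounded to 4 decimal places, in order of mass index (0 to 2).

Step 0: x=[7.0000 10.0000 17.0000] v=[0.0000 0.0000 0.0000]
Step 1: x=[6.3600 10.6400 16.6800] v=[-3.2000 3.2000 -1.6000]
Step 2: x=[5.3872 11.5616 16.1936] v=[-4.8640 4.6080 -2.4320]
Step 3: x=[4.5404 12.2364 15.7661] v=[-4.2342 3.3741 -2.1376]

Answer: 4.5404 12.2364 15.7661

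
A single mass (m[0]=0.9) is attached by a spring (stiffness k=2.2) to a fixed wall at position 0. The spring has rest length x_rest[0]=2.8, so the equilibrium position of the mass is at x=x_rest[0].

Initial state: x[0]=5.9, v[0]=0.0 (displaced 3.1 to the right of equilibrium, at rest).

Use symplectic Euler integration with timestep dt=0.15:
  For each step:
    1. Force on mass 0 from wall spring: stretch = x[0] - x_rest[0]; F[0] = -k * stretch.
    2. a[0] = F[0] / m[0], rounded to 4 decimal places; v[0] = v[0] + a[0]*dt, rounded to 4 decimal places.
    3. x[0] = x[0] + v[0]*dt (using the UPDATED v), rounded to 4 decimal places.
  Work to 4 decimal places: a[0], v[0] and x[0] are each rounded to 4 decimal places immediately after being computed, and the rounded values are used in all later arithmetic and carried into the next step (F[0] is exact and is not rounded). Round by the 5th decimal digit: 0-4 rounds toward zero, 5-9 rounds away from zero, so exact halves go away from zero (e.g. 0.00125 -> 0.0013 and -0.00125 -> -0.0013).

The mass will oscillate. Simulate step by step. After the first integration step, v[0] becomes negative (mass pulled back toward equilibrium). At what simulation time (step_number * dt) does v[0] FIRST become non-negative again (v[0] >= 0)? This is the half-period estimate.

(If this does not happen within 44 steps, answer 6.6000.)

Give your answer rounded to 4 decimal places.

Answer: 2.1000

Derivation:
Step 0: x=[5.9000] v=[0.0000]
Step 1: x=[5.7295] v=[-1.1367]
Step 2: x=[5.3979] v=[-2.2109]
Step 3: x=[4.9234] v=[-3.1635]
Step 4: x=[4.3321] v=[-3.9421]
Step 5: x=[3.6565] v=[-4.5039]
Step 6: x=[2.9338] v=[-4.8180]
Step 7: x=[2.2037] v=[-4.8671]
Step 8: x=[1.5064] v=[-4.6485]
Step 9: x=[0.8803] v=[-4.1742]
Step 10: x=[0.3598] v=[-3.4703]
Step 11: x=[-0.0265] v=[-2.5756]
Step 12: x=[-0.2574] v=[-1.5392]
Step 13: x=[-0.3201] v=[-0.4182]
Step 14: x=[-0.2112] v=[0.7258]
First v>=0 after going negative at step 14, time=2.1000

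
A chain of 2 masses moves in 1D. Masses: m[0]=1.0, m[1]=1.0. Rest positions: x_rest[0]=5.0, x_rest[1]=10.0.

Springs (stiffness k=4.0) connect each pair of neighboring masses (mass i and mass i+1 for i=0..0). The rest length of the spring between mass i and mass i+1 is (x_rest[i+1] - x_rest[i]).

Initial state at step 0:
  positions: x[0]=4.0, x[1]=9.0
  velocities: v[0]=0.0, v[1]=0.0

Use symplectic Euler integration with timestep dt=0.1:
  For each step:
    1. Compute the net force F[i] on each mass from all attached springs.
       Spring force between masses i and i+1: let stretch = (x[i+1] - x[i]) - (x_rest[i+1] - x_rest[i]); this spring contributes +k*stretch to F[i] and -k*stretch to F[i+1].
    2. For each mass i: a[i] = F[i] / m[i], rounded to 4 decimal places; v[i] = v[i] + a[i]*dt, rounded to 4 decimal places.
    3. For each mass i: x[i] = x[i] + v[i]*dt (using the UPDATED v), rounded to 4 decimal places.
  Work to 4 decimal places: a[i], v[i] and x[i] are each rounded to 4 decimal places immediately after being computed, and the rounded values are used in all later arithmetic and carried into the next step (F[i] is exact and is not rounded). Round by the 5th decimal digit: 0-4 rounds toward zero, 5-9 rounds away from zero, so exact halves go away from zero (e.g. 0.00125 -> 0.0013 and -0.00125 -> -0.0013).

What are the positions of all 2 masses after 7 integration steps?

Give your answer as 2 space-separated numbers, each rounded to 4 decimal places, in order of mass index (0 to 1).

Answer: 4.0000 9.0000

Derivation:
Step 0: x=[4.0000 9.0000] v=[0.0000 0.0000]
Step 1: x=[4.0000 9.0000] v=[0.0000 0.0000]
Step 2: x=[4.0000 9.0000] v=[0.0000 0.0000]
Step 3: x=[4.0000 9.0000] v=[0.0000 0.0000]
Step 4: x=[4.0000 9.0000] v=[0.0000 0.0000]
Step 5: x=[4.0000 9.0000] v=[0.0000 0.0000]
Step 6: x=[4.0000 9.0000] v=[0.0000 0.0000]
Step 7: x=[4.0000 9.0000] v=[0.0000 0.0000]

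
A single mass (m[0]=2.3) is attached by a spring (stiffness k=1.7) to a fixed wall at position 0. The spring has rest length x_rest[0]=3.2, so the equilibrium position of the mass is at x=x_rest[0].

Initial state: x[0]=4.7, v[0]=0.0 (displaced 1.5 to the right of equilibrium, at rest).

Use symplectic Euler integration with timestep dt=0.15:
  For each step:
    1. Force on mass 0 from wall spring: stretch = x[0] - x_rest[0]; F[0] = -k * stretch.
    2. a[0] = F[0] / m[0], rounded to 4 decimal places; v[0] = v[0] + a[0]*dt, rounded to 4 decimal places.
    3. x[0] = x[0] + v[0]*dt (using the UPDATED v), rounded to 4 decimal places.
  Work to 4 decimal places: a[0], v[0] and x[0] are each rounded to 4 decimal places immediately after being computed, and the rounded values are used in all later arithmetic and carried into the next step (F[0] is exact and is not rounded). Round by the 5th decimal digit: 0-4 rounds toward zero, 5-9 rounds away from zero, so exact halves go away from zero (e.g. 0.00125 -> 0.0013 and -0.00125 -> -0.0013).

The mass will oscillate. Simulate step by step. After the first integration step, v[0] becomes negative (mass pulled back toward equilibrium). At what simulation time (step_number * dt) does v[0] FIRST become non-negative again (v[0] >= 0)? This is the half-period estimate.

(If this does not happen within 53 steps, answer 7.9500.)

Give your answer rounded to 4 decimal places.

Step 0: x=[4.7000] v=[0.0000]
Step 1: x=[4.6751] v=[-0.1663]
Step 2: x=[4.6256] v=[-0.3298]
Step 3: x=[4.5524] v=[-0.4879]
Step 4: x=[4.4567] v=[-0.6378]
Step 5: x=[4.3401] v=[-0.7771]
Step 6: x=[4.2046] v=[-0.9035]
Step 7: x=[4.0524] v=[-1.0149]
Step 8: x=[3.8860] v=[-1.1094]
Step 9: x=[3.7082] v=[-1.1855]
Step 10: x=[3.5219] v=[-1.2418]
Step 11: x=[3.3303] v=[-1.2775]
Step 12: x=[3.1365] v=[-1.2919]
Step 13: x=[2.9438] v=[-1.2849]
Step 14: x=[2.7553] v=[-1.2565]
Step 15: x=[2.5742] v=[-1.2072]
Step 16: x=[2.4035] v=[-1.1378]
Step 17: x=[2.2461] v=[-1.0495]
Step 18: x=[2.1045] v=[-0.9437]
Step 19: x=[1.9812] v=[-0.8222]
Step 20: x=[1.8781] v=[-0.6871]
Step 21: x=[1.7970] v=[-0.5405]
Step 22: x=[1.7393] v=[-0.3850]
Step 23: x=[1.7058] v=[-0.2231]
Step 24: x=[1.6972] v=[-0.0574]
Step 25: x=[1.7136] v=[0.1092]
First v>=0 after going negative at step 25, time=3.7500

Answer: 3.7500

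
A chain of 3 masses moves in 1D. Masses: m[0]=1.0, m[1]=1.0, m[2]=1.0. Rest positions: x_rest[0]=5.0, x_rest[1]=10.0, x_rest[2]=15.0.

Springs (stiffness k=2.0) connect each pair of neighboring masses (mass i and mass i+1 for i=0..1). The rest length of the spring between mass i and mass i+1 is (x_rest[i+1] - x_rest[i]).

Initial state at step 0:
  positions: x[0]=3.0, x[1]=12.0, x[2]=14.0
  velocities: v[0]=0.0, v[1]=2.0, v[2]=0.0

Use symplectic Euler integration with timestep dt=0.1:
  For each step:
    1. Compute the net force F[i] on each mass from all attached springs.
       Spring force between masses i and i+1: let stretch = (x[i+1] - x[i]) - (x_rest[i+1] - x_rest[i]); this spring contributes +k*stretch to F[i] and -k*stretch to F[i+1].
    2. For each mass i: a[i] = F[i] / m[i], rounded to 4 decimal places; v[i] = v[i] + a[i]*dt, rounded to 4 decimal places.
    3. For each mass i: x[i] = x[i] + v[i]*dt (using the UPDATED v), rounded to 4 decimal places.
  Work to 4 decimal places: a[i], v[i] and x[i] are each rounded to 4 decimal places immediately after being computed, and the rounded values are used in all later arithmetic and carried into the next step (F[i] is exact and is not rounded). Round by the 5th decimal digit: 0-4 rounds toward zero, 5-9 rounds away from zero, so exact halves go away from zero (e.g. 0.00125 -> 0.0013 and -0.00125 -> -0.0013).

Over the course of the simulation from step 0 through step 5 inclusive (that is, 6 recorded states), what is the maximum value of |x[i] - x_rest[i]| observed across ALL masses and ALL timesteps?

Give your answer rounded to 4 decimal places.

Step 0: x=[3.0000 12.0000 14.0000] v=[0.0000 2.0000 0.0000]
Step 1: x=[3.0800 12.0600 14.0600] v=[0.8000 0.6000 0.6000]
Step 2: x=[3.2396 11.9804 14.1800] v=[1.5960 -0.7960 1.2000]
Step 3: x=[3.4740 11.7700 14.3560] v=[2.3442 -2.1042 1.7601]
Step 4: x=[3.7743 11.4454 14.5803] v=[3.0034 -3.2462 2.2429]
Step 5: x=[4.1281 11.0301 14.8419] v=[3.5376 -4.1534 2.6159]
Max displacement = 2.0600

Answer: 2.0600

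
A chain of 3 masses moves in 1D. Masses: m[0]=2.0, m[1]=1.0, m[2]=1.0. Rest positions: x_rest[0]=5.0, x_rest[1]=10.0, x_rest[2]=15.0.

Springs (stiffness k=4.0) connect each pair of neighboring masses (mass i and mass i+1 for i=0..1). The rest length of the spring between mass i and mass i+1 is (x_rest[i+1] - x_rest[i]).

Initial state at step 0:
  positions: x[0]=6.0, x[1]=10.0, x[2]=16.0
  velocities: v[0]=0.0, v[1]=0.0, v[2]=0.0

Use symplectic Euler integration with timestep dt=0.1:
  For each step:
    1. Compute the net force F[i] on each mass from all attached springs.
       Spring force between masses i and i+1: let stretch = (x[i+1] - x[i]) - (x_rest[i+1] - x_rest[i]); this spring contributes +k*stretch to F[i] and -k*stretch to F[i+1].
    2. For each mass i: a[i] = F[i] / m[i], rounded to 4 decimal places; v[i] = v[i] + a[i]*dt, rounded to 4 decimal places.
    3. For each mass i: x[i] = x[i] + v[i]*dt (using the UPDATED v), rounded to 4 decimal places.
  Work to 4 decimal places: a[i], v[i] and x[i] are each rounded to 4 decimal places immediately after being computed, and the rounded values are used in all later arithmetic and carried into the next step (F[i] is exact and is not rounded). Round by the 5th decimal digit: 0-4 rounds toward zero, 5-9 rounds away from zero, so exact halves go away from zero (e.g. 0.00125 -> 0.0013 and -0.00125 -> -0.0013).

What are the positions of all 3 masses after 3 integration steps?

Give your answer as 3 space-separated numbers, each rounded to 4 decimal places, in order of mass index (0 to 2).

Answer: 5.8898 10.4370 15.7835

Derivation:
Step 0: x=[6.0000 10.0000 16.0000] v=[0.0000 0.0000 0.0000]
Step 1: x=[5.9800 10.0800 15.9600] v=[-0.2000 0.8000 -0.4000]
Step 2: x=[5.9420 10.2312 15.8848] v=[-0.3800 1.5120 -0.7520]
Step 3: x=[5.8898 10.4370 15.7835] v=[-0.5222 2.0578 -1.0134]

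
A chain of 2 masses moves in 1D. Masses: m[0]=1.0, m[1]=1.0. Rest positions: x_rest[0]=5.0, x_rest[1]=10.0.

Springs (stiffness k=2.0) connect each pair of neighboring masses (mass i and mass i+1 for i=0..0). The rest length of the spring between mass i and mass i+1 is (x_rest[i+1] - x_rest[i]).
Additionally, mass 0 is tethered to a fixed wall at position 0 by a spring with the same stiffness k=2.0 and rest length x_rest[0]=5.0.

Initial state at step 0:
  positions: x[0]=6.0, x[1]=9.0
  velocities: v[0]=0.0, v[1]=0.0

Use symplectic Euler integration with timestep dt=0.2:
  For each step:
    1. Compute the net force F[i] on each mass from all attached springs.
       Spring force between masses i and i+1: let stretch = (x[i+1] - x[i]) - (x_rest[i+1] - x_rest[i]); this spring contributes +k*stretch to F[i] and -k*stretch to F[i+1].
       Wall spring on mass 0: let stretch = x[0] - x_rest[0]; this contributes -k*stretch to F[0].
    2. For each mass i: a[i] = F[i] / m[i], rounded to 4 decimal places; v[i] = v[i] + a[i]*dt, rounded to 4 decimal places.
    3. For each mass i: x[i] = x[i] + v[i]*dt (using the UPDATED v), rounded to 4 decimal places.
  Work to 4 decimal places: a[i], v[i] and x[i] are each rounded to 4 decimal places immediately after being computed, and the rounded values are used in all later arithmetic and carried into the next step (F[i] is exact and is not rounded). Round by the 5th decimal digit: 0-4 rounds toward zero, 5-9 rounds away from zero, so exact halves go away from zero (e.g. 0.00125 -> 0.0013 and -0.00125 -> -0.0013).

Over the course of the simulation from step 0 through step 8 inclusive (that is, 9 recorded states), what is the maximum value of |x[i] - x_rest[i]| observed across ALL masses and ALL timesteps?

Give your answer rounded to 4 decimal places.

Answer: 1.2629

Derivation:
Step 0: x=[6.0000 9.0000] v=[0.0000 0.0000]
Step 1: x=[5.7600 9.1600] v=[-1.2000 0.8000]
Step 2: x=[5.3312 9.4480] v=[-2.1440 1.4400]
Step 3: x=[4.8052 9.8067] v=[-2.6298 1.7933]
Step 4: x=[4.2949 10.1652] v=[-2.5513 1.7927]
Step 5: x=[3.9107 10.4541] v=[-1.9211 1.4446]
Step 6: x=[3.7371 10.6195] v=[-0.8680 0.8272]
Step 7: x=[3.8151 10.6343] v=[0.3901 0.0742]
Step 8: x=[4.1334 10.5036] v=[1.5917 -0.6535]
Max displacement = 1.2629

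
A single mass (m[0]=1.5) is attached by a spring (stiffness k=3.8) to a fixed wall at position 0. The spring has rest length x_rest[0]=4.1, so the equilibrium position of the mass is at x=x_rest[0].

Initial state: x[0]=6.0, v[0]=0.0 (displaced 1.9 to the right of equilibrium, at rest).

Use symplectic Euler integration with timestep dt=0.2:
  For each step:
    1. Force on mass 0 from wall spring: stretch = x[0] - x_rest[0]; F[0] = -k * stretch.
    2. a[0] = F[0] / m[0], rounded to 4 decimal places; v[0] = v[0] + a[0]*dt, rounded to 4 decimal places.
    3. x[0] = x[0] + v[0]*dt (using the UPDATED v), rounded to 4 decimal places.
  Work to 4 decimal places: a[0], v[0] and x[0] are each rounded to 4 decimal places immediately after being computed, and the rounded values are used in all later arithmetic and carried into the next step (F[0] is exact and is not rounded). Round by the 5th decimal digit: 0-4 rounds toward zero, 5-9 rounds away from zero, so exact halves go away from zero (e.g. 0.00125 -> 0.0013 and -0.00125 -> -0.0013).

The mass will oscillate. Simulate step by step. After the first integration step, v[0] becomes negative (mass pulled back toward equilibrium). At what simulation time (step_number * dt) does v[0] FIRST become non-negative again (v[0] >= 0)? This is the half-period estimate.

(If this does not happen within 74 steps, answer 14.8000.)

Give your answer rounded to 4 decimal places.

Step 0: x=[6.0000] v=[0.0000]
Step 1: x=[5.8075] v=[-0.9627]
Step 2: x=[5.4419] v=[-1.8278]
Step 3: x=[4.9404] v=[-2.5077]
Step 4: x=[4.3537] v=[-2.9335]
Step 5: x=[3.7413] v=[-3.0620]
Step 6: x=[3.1652] v=[-2.8803]
Step 7: x=[2.6839] v=[-2.4067]
Step 8: x=[2.3461] v=[-1.6892]
Step 9: x=[2.1860] v=[-0.8006]
Step 10: x=[2.2198] v=[0.1692]
First v>=0 after going negative at step 10, time=2.0000

Answer: 2.0000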